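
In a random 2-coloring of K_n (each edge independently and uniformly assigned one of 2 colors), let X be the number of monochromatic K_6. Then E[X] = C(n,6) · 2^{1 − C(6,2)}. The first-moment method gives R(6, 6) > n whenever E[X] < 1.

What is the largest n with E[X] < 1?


We need C(n, 6) · 2^{1 − 15} < 1, i.e. C(n, 6) < 2^{15 − 1} = 16384.
Check values of n near the boundary:
  n = 14: C(14, 6) = 3003; 3003 < 16384? YES
  n = 15: C(15, 6) = 5005; 5005 < 16384? YES
  n = 16: C(16, 6) = 8008; 8008 < 16384? YES
  n = 17: C(17, 6) = 12376; 12376 < 16384? YES
  n = 18: C(18, 6) = 18564; 18564 < 16384? NO
  n = 19: C(19, 6) = 27132; 27132 < 16384? NO
  n = 20: C(20, 6) = 38760; 38760 < 16384? NO
The largest n with C(n, 6) < 16384 is n = 17 (where E[X] = 1547/2048 ≈ 0.755371). Hence R(6, 6) > 17, i.e. R(6, 6) ≥ 18.

Largest n = 17; hence R(6, 6) > 17.


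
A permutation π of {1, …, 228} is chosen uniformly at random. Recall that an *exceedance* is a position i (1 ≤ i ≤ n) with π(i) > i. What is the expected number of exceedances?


Write X = Σ_{i=1}^{228} X_i, where X_i = 1_{π(i) > i}.
For each fixed i, π(i) is uniform over {1, …, 228} (marginal of a uniform permutation), so P[π(i) > i] = (n − i)/n. Summing: Σ_{i=1}^{228} (n − i)/n = (0 + 1 + … + 227)/228 = 228(228 − 1)/(2·228) = (228 − 1)/2.
Hence E[X] = Σ_{i=1}^{228} (228 − i)/228 = 227/2 ≈ 113.50000.

E[X] = 227/2 = 113.50000.


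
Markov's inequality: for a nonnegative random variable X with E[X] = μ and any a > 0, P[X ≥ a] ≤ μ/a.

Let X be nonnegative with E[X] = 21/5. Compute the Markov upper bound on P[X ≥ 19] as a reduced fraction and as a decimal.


μ = E[X] = 21/5, a = 19.
Markov: P[X ≥ 19] ≤ μ/a = (21/5)/19 = 21/95.
Numerically: ≈ 0.22105.
(Since a = 19 > μ = 4.20000, the bound 21/95 is < 1 and informative.)

P[X ≥ 19] ≤ 21/95 ≈ 0.22105.


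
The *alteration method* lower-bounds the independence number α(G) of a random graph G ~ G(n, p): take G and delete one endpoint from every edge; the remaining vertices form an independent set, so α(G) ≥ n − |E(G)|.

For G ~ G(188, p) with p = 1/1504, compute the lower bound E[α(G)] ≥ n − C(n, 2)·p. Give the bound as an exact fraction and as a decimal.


E[|E(G)|] = C(188, 2)·p = 17578 · (1/1504) = 187/16.
E[α(G)] ≥ n − E[|E(G)|] = 188 − 187/16 = 2821/16.
Numerically: ≈ 176.312500.
(This is only a lower bound; the true E[α(G)] may be larger.)

E[α(G)] ≥ 2821/16 ≈ 176.312500.


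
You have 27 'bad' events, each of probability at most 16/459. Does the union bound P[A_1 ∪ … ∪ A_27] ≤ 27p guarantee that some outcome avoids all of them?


Union bound: P[∪_{i=1}^{27} A_i] ≤ Σ_i P[A_i] ≤ 27·p = 27·(16/459) = 16/17.
Numerically: 16/17 ≈ 0.9412.
Is 16/17 < 1? YES.
Since P[∪ A_i] ≤ 16/17 < 1, the complement has P[∩ A_i^c] ≥ 1 − 16/17 = 1/17 > 0, so some outcome avoids every A_i.

27·p = 16/17 ≈ 0.9412; existence CERTIFIED by the union bound.


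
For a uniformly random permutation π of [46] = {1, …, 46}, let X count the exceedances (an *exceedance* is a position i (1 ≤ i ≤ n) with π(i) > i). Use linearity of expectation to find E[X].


Write X = Σ_{i=1}^{46} X_i, where X_i = 1_{π(i) > i}.
For each fixed i, π(i) is uniform over {1, …, 46} (marginal of a uniform permutation), so P[π(i) > i] = (n − i)/n. Summing: Σ_{i=1}^{46} (n − i)/n = (0 + 1 + … + 45)/46 = 46(46 − 1)/(2·46) = (46 − 1)/2.
Hence E[X] = Σ_{i=1}^{46} (46 − i)/46 = 45/2 ≈ 22.500.

E[X] = 45/2 = 22.500.


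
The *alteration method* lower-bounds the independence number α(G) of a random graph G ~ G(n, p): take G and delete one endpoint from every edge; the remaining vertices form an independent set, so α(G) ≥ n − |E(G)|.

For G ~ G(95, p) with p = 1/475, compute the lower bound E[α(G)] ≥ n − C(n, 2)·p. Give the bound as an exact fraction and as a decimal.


E[|E(G)|] = C(95, 2)·p = 4465 · (1/475) = 47/5.
E[α(G)] ≥ n − E[|E(G)|] = 95 − 47/5 = 428/5.
Numerically: ≈ 85.600.
(This is only a lower bound; the true E[α(G)] may be larger.)

E[α(G)] ≥ 428/5 ≈ 85.600.


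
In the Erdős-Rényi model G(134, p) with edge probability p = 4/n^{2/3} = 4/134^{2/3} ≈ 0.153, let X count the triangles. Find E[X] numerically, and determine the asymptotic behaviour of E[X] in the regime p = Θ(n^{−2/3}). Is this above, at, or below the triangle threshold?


Number of potential triangles: C(134, 3) = 392084.
Each occurs with probability p³ ≈ (0.153)³ ≈ 3.56427e-03.
By linearity: E[X] = C(134, 3)·p³ ≈ 392084 · 3.56427e-03 ≈ 1397.493.
Since α = 2/3 < 1, p = c/n^{2/3} ≫ 1/n is above the triangle threshold p ~ 1/n. Asymptotically E[X] ~ (c³/6)·n^{3(1−α)} = (4³/6)·n^{1} → ∞; triangles are abundant w.h.p.

E[X] ≈ 1397.493; in regime p = Θ(1/n^{2/3}) E[X] diverges (above the triangle threshold p ~ 1/n).


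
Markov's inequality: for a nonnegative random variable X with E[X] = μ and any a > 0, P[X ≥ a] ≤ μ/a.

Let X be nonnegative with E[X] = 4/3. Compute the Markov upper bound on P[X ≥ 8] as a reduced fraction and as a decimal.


μ = E[X] = 4/3, a = 8.
Markov: P[X ≥ 8] ≤ μ/a = (4/3)/8 = 1/6.
Numerically: ≈ 0.166667.
(Since a = 8 > μ = 1.333333, the bound 1/6 is < 1 and informative.)

P[X ≥ 8] ≤ 1/6 ≈ 0.166667.


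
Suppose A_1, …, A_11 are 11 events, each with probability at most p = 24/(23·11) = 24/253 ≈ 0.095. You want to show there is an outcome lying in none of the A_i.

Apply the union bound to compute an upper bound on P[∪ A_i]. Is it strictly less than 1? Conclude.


Union bound: P[∪_{i=1}^{11} A_i] ≤ Σ_i P[A_i] ≤ 11·p = 11·(24/253) = 24/23.
Numerically: 24/23 ≈ 1.043.
Is 24/23 < 1? NO.
Since the bound 24/23 is ≥ 1, the union bound is uninformative here; it does NOT by itself certify existence.

11·p = 24/23 ≈ 1.043; existence NOT certified by the union bound.


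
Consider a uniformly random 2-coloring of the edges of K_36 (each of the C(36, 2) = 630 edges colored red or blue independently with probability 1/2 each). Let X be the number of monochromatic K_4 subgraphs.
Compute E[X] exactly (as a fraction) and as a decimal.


Let X = Σ_S X_S over the C(36, 4) = 58905 subsets S of size 4, where X_S = 1 if the K_4 on S is monochromatic.
For a fixed S, the K_4 on S has C(4, 2) = 6 edges. P[all 6 edges red] = (1/2)^6, and likewise for blue, so P[monochromatic] = 2·(1/2)^6 = 2^{1 − 6} = 1/32.
Summing: E[X] = C(36, 4) · 2^{1 − 6} = 58905 · 1/32 = 58905/32.
Numerically: E[X] ≈ 1840.78125.

E[X] = C(36,4)·2^(1−C(4,2)) = 58905/32 ≈ 1840.78125.


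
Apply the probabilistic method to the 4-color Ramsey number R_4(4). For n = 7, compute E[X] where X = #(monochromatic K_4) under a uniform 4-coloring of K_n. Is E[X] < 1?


E[X] = C(7, 4) · 4^{1 − 6} = 35 · 4^{−5} = 35/1024.
As a reduced fraction: E[X] = 35/1024 ≈ 0.034.
Is E[X] < 1? YES.
Since E[X] < 1, there exists a 4-coloring of K_{7} with no monochromatic K_4; hence R_4(4) > 7.

E[X] = 35/1024 ≈ 0.034; E[X] < 1, so R_4(4) > 7.


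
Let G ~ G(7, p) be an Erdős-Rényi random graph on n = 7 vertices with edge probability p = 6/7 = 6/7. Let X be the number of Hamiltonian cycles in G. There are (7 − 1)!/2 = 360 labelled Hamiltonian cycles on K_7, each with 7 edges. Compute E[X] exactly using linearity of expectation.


K_7 has (7 − 1)!/2 = 360 labelled Hamiltonian cycles.
For each such Hamiltonian cycle H, let X_H = 1 if all 7 edges of H are present in G. Then P[X_H = 1] = p^{7} = (6/7)^{7} = 279936/823543.
By linearity of expectation: E[X] = Σ_H E[X_H] = 360 · p^{7} = 360 · 279936/823543 = 100776960/823543.
Numerically: E[X] ≈ 122.4.

E[X] = 360 · (6/7)^{7} = 100776960/823543 ≈ 122.4.


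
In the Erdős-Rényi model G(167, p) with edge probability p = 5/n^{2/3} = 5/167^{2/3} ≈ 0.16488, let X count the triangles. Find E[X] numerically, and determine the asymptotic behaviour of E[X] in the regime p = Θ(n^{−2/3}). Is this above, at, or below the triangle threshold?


Number of potential triangles: C(167, 3) = 762355.
Each occurs with probability p³ ≈ (0.16488)³ ≈ 4.4820539e-03.
By linearity: E[X] = C(167, 3)·p³ ≈ 762355 · 4.4820539e-03 ≈ 3416.91617.
Since α = 2/3 < 1, p = c/n^{2/3} ≫ 1/n is above the triangle threshold p ~ 1/n. Asymptotically E[X] ~ (c³/6)·n^{3(1−α)} = (5³/6)·n^{1} → ∞; triangles are abundant w.h.p.

E[X] ≈ 3416.91617; in regime p = Θ(1/n^{2/3}) E[X] diverges (above the triangle threshold p ~ 1/n).


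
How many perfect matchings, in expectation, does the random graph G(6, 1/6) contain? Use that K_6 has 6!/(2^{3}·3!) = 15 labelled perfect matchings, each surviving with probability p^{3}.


K_6 has 6!/(2^{3}·3!) = 15 labelled perfect matchings.
For each such perfect matching H, let X_H = 1 if all 3 edges of H are present in G. Then P[X_H = 1] = p^{3} = (1/6)^{3} = 1/216.
Summing the indicators: E[X] = Σ_H E[X_H] = 15 · p^{3} = 15 · 1/216 = 5/72.
Numerically: E[X] ≈ 0.069444.

E[X] = 15 · (1/6)^{3} = 5/72 ≈ 0.069444.


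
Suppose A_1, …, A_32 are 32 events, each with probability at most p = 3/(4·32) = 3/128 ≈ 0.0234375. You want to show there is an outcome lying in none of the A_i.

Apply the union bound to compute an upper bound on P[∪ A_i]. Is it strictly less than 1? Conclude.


Union bound: P[∪_{i=1}^{32} A_i] ≤ Σ_i P[A_i] ≤ 32·p = 32·(3/128) = 3/4.
Numerically: 3/4 ≈ 0.7500000.
Is 3/4 < 1? YES.
Since P[∪ A_i] ≤ 3/4 < 1, the complement has P[∩ A_i^c] ≥ 1 − 3/4 = 1/4 > 0, so some outcome avoids every A_i.

32·p = 3/4 ≈ 0.7500000; existence CERTIFIED by the union bound.


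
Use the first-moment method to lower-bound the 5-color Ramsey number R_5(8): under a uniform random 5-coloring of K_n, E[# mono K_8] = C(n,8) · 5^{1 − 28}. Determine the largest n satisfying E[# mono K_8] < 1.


We need C(n, 8) · 5^{1 − 28} < 1, i.e. C(n, 8) < 5^{28 − 1} = 7450580596923828125.
Check values of n near the boundary:
  n = 857: C(857, 8) = 6983854138365964575; 6983854138365964575 < 7450580596923828125? YES
  n = 858: C(858, 8) = 7049584530256467771; 7049584530256467771 < 7450580596923828125? YES
  n = 859: C(859, 8) = 7115855595170747139; 7115855595170747139 < 7450580596923828125? YES
  n = 860: C(860, 8) = 7182671140665308145; 7182671140665308145 < 7450580596923828125? YES
  n = 861: C(861, 8) = 7250034996615275865; 7250034996615275865 < 7450580596923828125? YES
  n = 862: C(862, 8) = 7317951015318931845; 7317951015318931845 < 7450580596923828125? YES
  n = 863: C(863, 8) = 7386423071602617757; 7386423071602617757 < 7450580596923828125? YES
  n = 864: C(864, 8) = 7455455062926006708; 7455455062926006708 < 7450580596923828125? NO
The largest n with C(n, 8) < 7450580596923828125 is n = 863 (where E[X] = 7386423071602617757/7450580596923828125 ≈ 0.9913889). Hence R_5(8) > 863, i.e. R_5(8) ≥ 864.

Largest n = 863; hence R_5(8) > 863.


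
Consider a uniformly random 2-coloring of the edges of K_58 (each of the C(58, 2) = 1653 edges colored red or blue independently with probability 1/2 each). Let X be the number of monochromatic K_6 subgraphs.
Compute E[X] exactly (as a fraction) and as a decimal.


Let X = Σ_S X_S over the C(58, 6) = 40475358 subsets S of size 6, where X_S = 1 if the K_6 on S is monochromatic.
For a fixed S, the K_6 on S has C(6, 2) = 15 edges. P[all 15 edges red] = (1/2)^15, and likewise for blue, so P[monochromatic] = 2·(1/2)^15 = 2^{1 − 15} = 1/16384.
By linearity of expectation: E[X] = C(58, 6) · 2^{1 − 15} = 40475358 · 1/16384 = 20237679/8192.
Numerically: E[X] ≈ 2470.4198.

E[X] = C(58,6)·2^(1−C(6,2)) = 20237679/8192 ≈ 2470.4198.


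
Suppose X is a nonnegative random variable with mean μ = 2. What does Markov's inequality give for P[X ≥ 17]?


μ = E[X] = 2, a = 17.
Markov: P[X ≥ 17] ≤ μ/a = (2)/17 = 2/17.
Numerically: ≈ 0.1176.
(Since a = 17 > μ = 2.0000, the bound 2/17 is < 1 and informative.)

P[X ≥ 17] ≤ 2/17 ≈ 0.1176.


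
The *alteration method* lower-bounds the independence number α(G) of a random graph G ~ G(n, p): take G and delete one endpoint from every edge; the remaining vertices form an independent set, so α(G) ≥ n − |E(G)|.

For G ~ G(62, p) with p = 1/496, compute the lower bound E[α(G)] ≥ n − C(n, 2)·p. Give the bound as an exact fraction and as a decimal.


E[|E(G)|] = C(62, 2)·p = 1891 · (1/496) = 61/16.
E[α(G)] ≥ n − E[|E(G)|] = 62 − 61/16 = 931/16.
Numerically: ≈ 58.1875.
(This is only a lower bound; the true E[α(G)] may be larger.)

E[α(G)] ≥ 931/16 ≈ 58.1875.


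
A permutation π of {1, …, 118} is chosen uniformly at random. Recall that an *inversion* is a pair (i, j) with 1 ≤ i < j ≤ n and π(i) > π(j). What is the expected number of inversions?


Write X = Σ X_I over the C(118, 2) = 6903 pairs i < j, with X_I the indicator of one inversion.
There are 6903 indicators.
For each fixed pair i < j, the values π(i) and π(j) are two distinct elements of {1, …, 118} in uniformly random order; by symmetry P[π(i) > π(j)] = 1/2.
By linearity: E[X] = 6903 · (1/2) = C(118, 2) · (1/2) = 6903/2 = 6903/2 ≈ 3451.500000.

E[X] = 6903/2 = 3451.500000.


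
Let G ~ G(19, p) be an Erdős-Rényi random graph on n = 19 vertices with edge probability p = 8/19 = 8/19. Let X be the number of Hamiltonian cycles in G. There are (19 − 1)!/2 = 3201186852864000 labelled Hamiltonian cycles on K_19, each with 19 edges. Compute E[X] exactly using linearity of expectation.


K_19 has (19 − 1)!/2 = 3201186852864000 labelled Hamiltonian cycles.
For each such Hamiltonian cycle H, let X_H = 1 if all 19 edges of H are present in G. Then P[X_H = 1] = p^{19} = (8/19)^{19} = 144115188075855872/1978419655660313589123979.
Summing the indicators: E[X] = Σ_H E[X_H] = 3201186852864000 · p^{19} = 3201186852864000 · 144115188075855872/1978419655660313589123979 = 461339645366452518590934417408000/1978419655660313589123979.
Numerically: E[X] ≈ 2.33186e+08.

E[X] = 3201186852864000 · (8/19)^{19} = 461339645366452518590934417408000/1978419655660313589123979 ≈ 2.33186e+08.


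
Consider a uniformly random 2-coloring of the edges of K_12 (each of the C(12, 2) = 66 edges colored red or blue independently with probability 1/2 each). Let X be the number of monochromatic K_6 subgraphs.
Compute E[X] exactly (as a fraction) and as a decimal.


Let X = Σ_S X_S over the C(12, 6) = 924 subsets S of size 6, where X_S = 1 if the K_6 on S is monochromatic.
For a fixed S, the K_6 on S has C(6, 2) = 15 edges. P[all 15 edges red] = (1/2)^15, and likewise for blue, so P[monochromatic] = 2·(1/2)^15 = 2^{1 − 15} = 1/16384.
By linearity of expectation: E[X] = C(12, 6) · 2^{1 − 15} = 924 · 1/16384 = 231/4096.
Numerically: E[X] ≈ 0.05640.

E[X] = C(12,6)·2^(1−C(6,2)) = 231/4096 ≈ 0.05640.


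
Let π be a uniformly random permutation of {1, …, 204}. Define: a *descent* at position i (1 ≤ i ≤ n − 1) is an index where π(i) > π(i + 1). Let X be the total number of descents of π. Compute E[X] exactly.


Write X = Σ X_I over i = 1, …, 203, with X_I the indicator of one descent.
There are 203 indicators.
For each fixed i, the pair (π(i), π(i+1)) is a uniformly random ordered pair of distinct values from {1, …, 204}; by symmetry P[π(i) > π(i+1)] = 1/2.
By linearity: E[X] = 203 · (1/2) = (204 − 1) · (1/2) = 203/2 ≈ 101.5000.

E[X] = 203/2 = 101.5000.


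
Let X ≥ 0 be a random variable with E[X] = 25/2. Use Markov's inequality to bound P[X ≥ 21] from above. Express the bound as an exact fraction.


μ = E[X] = 25/2, a = 21.
Markov: P[X ≥ 21] ≤ μ/a = (25/2)/21 = 25/42.
Numerically: ≈ 0.595238.
(Since a = 21 > μ = 12.500000, the bound 25/42 is < 1 and informative.)

P[X ≥ 21] ≤ 25/42 ≈ 0.595238.


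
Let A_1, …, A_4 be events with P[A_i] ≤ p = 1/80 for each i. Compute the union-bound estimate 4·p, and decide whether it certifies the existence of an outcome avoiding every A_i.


Union bound: P[∪_{i=1}^{4} A_i] ≤ Σ_i P[A_i] ≤ 4·p = 4·(1/80) = 1/20.
Numerically: 1/20 ≈ 0.0500.
Is 1/20 < 1? YES.
Since P[∪ A_i] ≤ 1/20 < 1, the complement has P[∩ A_i^c] ≥ 1 − 1/20 = 19/20 > 0, so some outcome avoids every A_i.

4·p = 1/20 ≈ 0.0500; existence CERTIFIED by the union bound.


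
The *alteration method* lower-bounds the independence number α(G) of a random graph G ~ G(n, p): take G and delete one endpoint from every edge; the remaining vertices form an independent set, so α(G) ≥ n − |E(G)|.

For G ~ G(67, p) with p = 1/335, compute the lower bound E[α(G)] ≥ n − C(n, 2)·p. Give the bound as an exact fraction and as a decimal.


E[|E(G)|] = C(67, 2)·p = 2211 · (1/335) = 33/5.
E[α(G)] ≥ n − E[|E(G)|] = 67 − 33/5 = 302/5.
Numerically: ≈ 60.400.
(This is only a lower bound; the true E[α(G)] may be larger.)

E[α(G)] ≥ 302/5 ≈ 60.400.


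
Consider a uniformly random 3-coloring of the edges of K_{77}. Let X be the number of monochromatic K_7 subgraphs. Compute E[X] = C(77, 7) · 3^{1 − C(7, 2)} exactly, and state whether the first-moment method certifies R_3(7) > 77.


E[X] = C(77, 7) · 3^{1 − 21} = 2404808340 · 3^{−20} = 2404808340/3486784401.
As a reduced fraction: E[X] = 801602780/1162261467 ≈ 0.6897.
Is E[X] < 1? YES.
Since E[X] < 1, there exists a 3-coloring of K_{77} with no monochromatic K_7; hence R_3(7) > 77.

E[X] = 801602780/1162261467 ≈ 0.6897; E[X] < 1, so R_3(7) > 77.


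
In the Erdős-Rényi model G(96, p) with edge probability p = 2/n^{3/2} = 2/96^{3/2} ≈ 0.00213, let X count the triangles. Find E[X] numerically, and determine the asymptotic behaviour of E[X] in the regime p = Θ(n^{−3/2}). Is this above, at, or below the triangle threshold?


Number of potential triangles: C(96, 3) = 142880.
Each occurs with probability p³ ≈ (0.00213)³ ≈ 9.61323e-09.
By linearity: E[X] = C(96, 3)·p³ ≈ 142880 · 9.61323e-09 ≈ 0.001.
Since α = 3/2 > 1, p = c/n^{3/2} = o(1/n) is below the triangle threshold p ~ 1/n. Asymptotically E[X] ~ (c³/6)·n^{3(1−α)} = (2³/6)·n^{-1.5} → 0, so by Markov's inequality G has no triangles w.h.p.

E[X] ≈ 0.001; in regime p = Θ(1/n^{3/2}) E[X] tends to 0 (below the triangle threshold p ~ 1/n).


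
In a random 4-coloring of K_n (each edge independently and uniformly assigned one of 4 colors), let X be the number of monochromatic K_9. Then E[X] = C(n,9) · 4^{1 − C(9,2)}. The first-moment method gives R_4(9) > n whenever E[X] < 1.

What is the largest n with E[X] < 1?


We need C(n, 9) · 4^{1 − 36} < 1, i.e. C(n, 9) < 4^{36 − 1} = 1180591620717411303424.
Check values of n near the boundary:
  n = 909: C(909, 9) = 1122169012923711463931; 1122169012923711463931 < 1180591620717411303424? YES
  n = 910: C(910, 9) = 1133378248346922788210; 1133378248346922788210 < 1180591620717411303424? YES
  n = 911: C(911, 9) = 1144686900492291197405; 1144686900492291197405 < 1180591620717411303424? YES
  n = 912: C(912, 9) = 1156095740032081475120; 1156095740032081475120 < 1180591620717411303424? YES
  n = 913: C(913, 9) = 1167605542753639808390; 1167605542753639808390 < 1180591620717411303424? YES
  n = 914: C(914, 9) = 1179217089587653905932; 1179217089587653905932 < 1180591620717411303424? YES
  n = 915: C(915, 9) = 1190931166636537885130; 1190931166636537885130 < 1180591620717411303424? NO
  n = 916: C(916, 9) = 1202748565202942340440; 1202748565202942340440 < 1180591620717411303424? NO
  n = 917: C(917, 9) = 1214670081818390006810; 1214670081818390006810 < 1180591620717411303424? NO
The largest n with C(n, 9) < 1180591620717411303424 is n = 914 (where E[X] = 294804272396913476483/295147905179352825856 ≈ 0.998836). Hence R_4(9) > 914, i.e. R_4(9) ≥ 915.

Largest n = 914; hence R_4(9) > 914.


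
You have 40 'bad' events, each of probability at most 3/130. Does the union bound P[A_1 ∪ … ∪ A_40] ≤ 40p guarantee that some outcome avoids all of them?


Union bound: P[∪_{i=1}^{40} A_i] ≤ Σ_i P[A_i] ≤ 40·p = 40·(3/130) = 12/13.
Numerically: 12/13 ≈ 0.923.
Is 12/13 < 1? YES.
Since P[∪ A_i] ≤ 12/13 < 1, the complement has P[∩ A_i^c] ≥ 1 − 12/13 = 1/13 > 0, so some outcome avoids every A_i.

40·p = 12/13 ≈ 0.923; existence CERTIFIED by the union bound.


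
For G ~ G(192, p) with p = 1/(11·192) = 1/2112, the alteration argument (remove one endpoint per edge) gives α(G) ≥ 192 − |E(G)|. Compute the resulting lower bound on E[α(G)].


E[|E(G)|] = C(192, 2)·p = 18336 · (1/2112) = 191/22.
E[α(G)] ≥ n − E[|E(G)|] = 192 − 191/22 = 4033/22.
Numerically: ≈ 183.3182.
(This is only a lower bound; the true E[α(G)] may be larger.)

E[α(G)] ≥ 4033/22 ≈ 183.3182.


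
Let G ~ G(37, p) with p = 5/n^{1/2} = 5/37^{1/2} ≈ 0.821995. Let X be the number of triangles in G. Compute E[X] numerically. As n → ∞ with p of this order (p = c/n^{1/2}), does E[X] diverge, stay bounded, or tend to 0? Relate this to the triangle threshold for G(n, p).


Number of potential triangles: C(37, 3) = 7770.
Each occurs with probability p³ ≈ (0.821995)³ ≈ 5.55401984e-01.
By linearity: E[X] = C(37, 3)·p³ ≈ 7770 · 5.55401984e-01 ≈ 4315.473417.
Since α = 1/2 < 1, p = c/n^{1/2} ≫ 1/n is above the triangle threshold p ~ 1/n. Asymptotically E[X] ~ (c³/6)·n^{3(1−α)} = (5³/6)·n^{1.5} → ∞; triangles are abundant w.h.p.

E[X] ≈ 4315.473417; in regime p = Θ(1/n^{1/2}) E[X] diverges (above the triangle threshold p ~ 1/n).


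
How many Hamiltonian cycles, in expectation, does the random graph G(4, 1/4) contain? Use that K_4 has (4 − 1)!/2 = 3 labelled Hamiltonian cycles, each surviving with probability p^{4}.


K_4 has (4 − 1)!/2 = 3 labelled Hamiltonian cycles.
For each such Hamiltonian cycle H, let X_H = 1 if all 4 edges of H are present in G. Then P[X_H = 1] = p^{4} = (1/4)^{4} = 1/256.
Summing the indicators: E[X] = Σ_H E[X_H] = 3 · p^{4} = 3 · 1/256 = 3/256.
Numerically: E[X] ≈ 0.011719.

E[X] = 3 · (1/4)^{4} = 3/256 ≈ 0.011719.


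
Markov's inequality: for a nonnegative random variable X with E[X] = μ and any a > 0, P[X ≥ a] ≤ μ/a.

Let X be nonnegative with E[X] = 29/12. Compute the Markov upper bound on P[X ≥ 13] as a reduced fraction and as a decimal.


μ = E[X] = 29/12, a = 13.
Markov: P[X ≥ 13] ≤ μ/a = (29/12)/13 = 29/156.
Numerically: ≈ 0.185897.
(Since a = 13 > μ = 2.416667, the bound 29/156 is < 1 and informative.)

P[X ≥ 13] ≤ 29/156 ≈ 0.185897.


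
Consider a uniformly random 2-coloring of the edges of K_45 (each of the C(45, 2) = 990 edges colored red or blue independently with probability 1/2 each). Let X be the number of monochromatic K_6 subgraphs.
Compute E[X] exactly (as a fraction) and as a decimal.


Let X = Σ_S X_S over the C(45, 6) = 8145060 subsets S of size 6, where X_S = 1 if the K_6 on S is monochromatic.
For a fixed S, the K_6 on S has C(6, 2) = 15 edges. P[all 15 edges red] = (1/2)^15, and likewise for blue, so P[monochromatic] = 2·(1/2)^15 = 2^{1 − 15} = 1/16384.
Summing: E[X] = C(45, 6) · 2^{1 − 15} = 8145060 · 1/16384 = 2036265/4096.
Numerically: E[X] ≈ 497.135010.

E[X] = C(45,6)·2^(1−C(6,2)) = 2036265/4096 ≈ 497.135010.


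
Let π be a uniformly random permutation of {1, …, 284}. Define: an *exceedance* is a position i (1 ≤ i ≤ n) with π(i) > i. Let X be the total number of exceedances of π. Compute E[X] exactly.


Write X = Σ_{i=1}^{284} X_i, where X_i = 1_{π(i) > i}.
For each fixed i, π(i) is uniform over {1, …, 284} (marginal of a uniform permutation), so P[π(i) > i] = (n − i)/n. Summing: Σ_{i=1}^{284} (n − i)/n = (0 + 1 + … + 283)/284 = 284(284 − 1)/(2·284) = (284 − 1)/2.
Hence E[X] = Σ_{i=1}^{284} (284 − i)/284 = 283/2 ≈ 141.50000.

E[X] = 283/2 = 141.50000.


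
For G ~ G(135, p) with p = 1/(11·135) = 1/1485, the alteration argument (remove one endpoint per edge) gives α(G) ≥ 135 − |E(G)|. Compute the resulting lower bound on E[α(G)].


E[|E(G)|] = C(135, 2)·p = 9045 · (1/1485) = 67/11.
E[α(G)] ≥ n − E[|E(G)|] = 135 − 67/11 = 1418/11.
Numerically: ≈ 128.909.
(This is only a lower bound; the true E[α(G)] may be larger.)

E[α(G)] ≥ 1418/11 ≈ 128.909.


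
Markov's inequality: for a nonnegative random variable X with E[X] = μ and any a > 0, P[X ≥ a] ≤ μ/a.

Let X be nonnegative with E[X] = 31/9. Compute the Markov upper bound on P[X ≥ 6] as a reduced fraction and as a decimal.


μ = E[X] = 31/9, a = 6.
Markov: P[X ≥ 6] ≤ μ/a = (31/9)/6 = 31/54.
Numerically: ≈ 0.57407.
(Since a = 6 > μ = 3.44444, the bound 31/54 is < 1 and informative.)

P[X ≥ 6] ≤ 31/54 ≈ 0.57407.


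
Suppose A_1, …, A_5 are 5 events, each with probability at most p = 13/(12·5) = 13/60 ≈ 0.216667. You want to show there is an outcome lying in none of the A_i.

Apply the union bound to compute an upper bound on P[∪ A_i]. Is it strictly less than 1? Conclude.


Union bound: P[∪_{i=1}^{5} A_i] ≤ Σ_i P[A_i] ≤ 5·p = 5·(13/60) = 13/12.
Numerically: 13/12 ≈ 1.083333.
Is 13/12 < 1? NO.
Since the bound 13/12 is ≥ 1, the union bound is uninformative here; it does NOT by itself certify existence.

5·p = 13/12 ≈ 1.083333; existence NOT certified by the union bound.


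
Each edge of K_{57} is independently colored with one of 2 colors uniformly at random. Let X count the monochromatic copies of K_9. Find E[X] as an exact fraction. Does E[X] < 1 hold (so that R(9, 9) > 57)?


E[X] = C(57, 9) · 2^{1 − 36} = 8996462475 · 2^{−35} = 8996462475/34359738368.
As a reduced fraction: E[X] = 8996462475/34359738368 ≈ 0.2618.
Is E[X] < 1? YES.
Since E[X] < 1, there exists a 2-coloring of K_{57} with no monochromatic K_9; hence R(9, 9) > 57.

E[X] = 8996462475/34359738368 ≈ 0.2618; E[X] < 1, so R(9, 9) > 57.


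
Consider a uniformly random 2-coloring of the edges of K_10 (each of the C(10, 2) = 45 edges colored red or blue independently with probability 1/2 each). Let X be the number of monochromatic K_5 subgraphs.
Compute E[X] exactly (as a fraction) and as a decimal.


Let X = Σ_S X_S over the C(10, 5) = 252 subsets S of size 5, where X_S = 1 if the K_5 on S is monochromatic.
For a fixed S, the K_5 on S has C(5, 2) = 10 edges. P[all 10 edges red] = (1/2)^10, and likewise for blue, so P[monochromatic] = 2·(1/2)^10 = 2^{1 − 10} = 1/512.
By linearity of expectation: E[X] = C(10, 5) · 2^{1 − 10} = 252 · 1/512 = 63/128.
Numerically: E[X] ≈ 0.492.

E[X] = C(10,5)·2^(1−C(5,2)) = 63/128 ≈ 0.492.


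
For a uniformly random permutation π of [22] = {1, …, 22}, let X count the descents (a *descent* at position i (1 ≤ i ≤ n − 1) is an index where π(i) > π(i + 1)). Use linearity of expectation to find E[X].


Write X = Σ X_I over i = 1, …, 21, with X_I the indicator of one descent.
There are 21 indicators.
For each fixed i, the pair (π(i), π(i+1)) is a uniformly random ordered pair of distinct values from {1, …, 22}; by symmetry P[π(i) > π(i+1)] = 1/2.
By linearity: E[X] = 21 · (1/2) = (22 − 1) · (1/2) = 21/2 ≈ 10.5000.

E[X] = 21/2 = 10.5000.


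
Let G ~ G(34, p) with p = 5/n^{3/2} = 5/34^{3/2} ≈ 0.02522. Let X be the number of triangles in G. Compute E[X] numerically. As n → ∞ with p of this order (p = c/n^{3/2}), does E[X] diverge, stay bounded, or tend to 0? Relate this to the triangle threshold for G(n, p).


Number of potential triangles: C(34, 3) = 5984.
Each occurs with probability p³ ≈ (0.02522)³ ≈ 1.604187e-05.
By linearity: E[X] = C(34, 3)·p³ ≈ 5984 · 1.604187e-05 ≈ 0.0960.
Since α = 3/2 > 1, p = c/n^{3/2} = o(1/n) is below the triangle threshold p ~ 1/n. Asymptotically E[X] ~ (c³/6)·n^{3(1−α)} = (5³/6)·n^{-1.5} → 0, so by Markov's inequality G has no triangles w.h.p.

E[X] ≈ 0.0960; in regime p = Θ(1/n^{3/2}) E[X] tends to 0 (below the triangle threshold p ~ 1/n).


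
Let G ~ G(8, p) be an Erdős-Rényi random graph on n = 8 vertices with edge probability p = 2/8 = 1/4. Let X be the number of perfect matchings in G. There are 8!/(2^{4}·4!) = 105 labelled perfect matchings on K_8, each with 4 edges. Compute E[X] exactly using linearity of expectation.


K_8 has 8!/(2^{4}·4!) = 105 labelled perfect matchings.
For each such perfect matching H, let X_H = 1 if all 4 edges of H are present in G. Then P[X_H = 1] = p^{4} = (1/4)^{4} = 1/256.
By linearity: E[X] = Σ_H E[X_H] = 105 · p^{4} = 105 · 1/256 = 105/256.
Numerically: E[X] ≈ 0.41.

E[X] = 105 · (1/4)^{4} = 105/256 ≈ 0.41.


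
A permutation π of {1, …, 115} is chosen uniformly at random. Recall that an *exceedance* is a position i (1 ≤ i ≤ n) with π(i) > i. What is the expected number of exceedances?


Write X = Σ_{i=1}^{115} X_i, where X_i = 1_{π(i) > i}.
For each fixed i, π(i) is uniform over {1, …, 115} (marginal of a uniform permutation), so P[π(i) > i] = (n − i)/n. Summing: Σ_{i=1}^{115} (n − i)/n = (0 + 1 + … + 114)/115 = 115(115 − 1)/(2·115) = (115 − 1)/2.
Hence E[X] = Σ_{i=1}^{115} (115 − i)/115 = 57 ≈ 57.00000.

E[X] = 57 = 57.00000.


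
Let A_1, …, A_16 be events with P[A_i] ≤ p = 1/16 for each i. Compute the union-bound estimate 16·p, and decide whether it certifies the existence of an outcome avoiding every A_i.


Union bound: P[∪_{i=1}^{16} A_i] ≤ Σ_i P[A_i] ≤ 16·p = 16·(1/16) = 1.
Numerically: 1 ≈ 1.0000000.
Is 1 < 1? NO.
Since the bound 1 is ≥ 1, the union bound is uninformative here; it does NOT by itself certify existence.

16·p = 1 ≈ 1.0000000; existence NOT certified by the union bound.


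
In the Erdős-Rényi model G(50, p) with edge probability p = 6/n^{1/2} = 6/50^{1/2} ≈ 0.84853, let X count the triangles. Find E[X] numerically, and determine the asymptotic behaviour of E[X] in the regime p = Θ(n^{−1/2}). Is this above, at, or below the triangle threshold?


Number of potential triangles: C(50, 3) = 19600.
Each occurs with probability p³ ≈ (0.84853)³ ≈ 6.1094026e-01.
By linearity: E[X] = C(50, 3)·p³ ≈ 19600 · 6.1094026e-01 ≈ 11974.42908.
Since α = 1/2 < 1, p = c/n^{1/2} ≫ 1/n is above the triangle threshold p ~ 1/n. Asymptotically E[X] ~ (c³/6)·n^{3(1−α)} = (6³/6)·n^{1.5} → ∞; triangles are abundant w.h.p.

E[X] ≈ 11974.42908; in regime p = Θ(1/n^{1/2}) E[X] diverges (above the triangle threshold p ~ 1/n).


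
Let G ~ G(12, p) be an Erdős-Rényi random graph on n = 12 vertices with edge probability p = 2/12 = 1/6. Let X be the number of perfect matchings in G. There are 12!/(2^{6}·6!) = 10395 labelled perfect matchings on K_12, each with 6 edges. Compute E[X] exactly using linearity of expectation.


K_12 has 12!/(2^{6}·6!) = 10395 labelled perfect matchings.
For each such perfect matching H, let X_H = 1 if all 6 edges of H are present in G. Then P[X_H = 1] = p^{6} = (1/6)^{6} = 1/46656.
By linearity of expectation: E[X] = Σ_H E[X_H] = 10395 · p^{6} = 10395 · 1/46656 = 385/1728.
Numerically: E[X] ≈ 0.2228.

E[X] = 10395 · (1/6)^{6} = 385/1728 ≈ 0.2228.


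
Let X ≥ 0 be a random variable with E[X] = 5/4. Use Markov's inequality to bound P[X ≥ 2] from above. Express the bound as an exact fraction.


μ = E[X] = 5/4, a = 2.
Markov: P[X ≥ 2] ≤ μ/a = (5/4)/2 = 5/8.
Numerically: ≈ 0.6250.
(Since a = 2 > μ = 1.2500, the bound 5/8 is < 1 and informative.)

P[X ≥ 2] ≤ 5/8 ≈ 0.6250.


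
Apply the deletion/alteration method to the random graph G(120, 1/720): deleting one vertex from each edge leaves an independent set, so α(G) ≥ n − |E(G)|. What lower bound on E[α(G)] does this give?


E[|E(G)|] = C(120, 2)·p = 7140 · (1/720) = 119/12.
E[α(G)] ≥ n − E[|E(G)|] = 120 − 119/12 = 1321/12.
Numerically: ≈ 110.0833.
(This is only a lower bound; the true E[α(G)] may be larger.)

E[α(G)] ≥ 1321/12 ≈ 110.0833.


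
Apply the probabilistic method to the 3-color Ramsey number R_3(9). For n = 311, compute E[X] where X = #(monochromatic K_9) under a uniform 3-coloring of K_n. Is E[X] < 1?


E[X] = C(311, 9) · 3^{1 − 36} = 66733530156060130 · 3^{−35} = 66733530156060130/50031545098999707.
As a reduced fraction: E[X] = 66733530156060130/50031545098999707 ≈ 1.3338.
Is E[X] < 1? NO.
Since E[X] ≥ 1, the first-moment bound is inconclusive at n = 311; it does NOT by itself certify R_3(9) > 311.

E[X] = 66733530156060130/50031545098999707 ≈ 1.3338; E[X] ≥ 1; first-moment method inconclusive here.


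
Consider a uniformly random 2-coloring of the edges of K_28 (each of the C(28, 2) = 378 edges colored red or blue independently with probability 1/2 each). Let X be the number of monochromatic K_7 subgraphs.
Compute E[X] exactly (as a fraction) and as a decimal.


Let X = Σ_S X_S over the C(28, 7) = 1184040 subsets S of size 7, where X_S = 1 if the K_7 on S is monochromatic.
For a fixed S, the K_7 on S has C(7, 2) = 21 edges. P[all 21 edges red] = (1/2)^21, and likewise for blue, so P[monochromatic] = 2·(1/2)^21 = 2^{1 − 21} = 1/1048576.
By linearity: E[X] = C(28, 7) · 2^{1 − 21} = 1184040 · 1/1048576 = 148005/131072.
Numerically: E[X] ≈ 1.1292.

E[X] = C(28,7)·2^(1−C(7,2)) = 148005/131072 ≈ 1.1292.


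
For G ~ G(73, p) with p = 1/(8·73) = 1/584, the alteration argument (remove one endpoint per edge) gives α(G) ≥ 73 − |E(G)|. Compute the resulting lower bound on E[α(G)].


E[|E(G)|] = C(73, 2)·p = 2628 · (1/584) = 9/2.
E[α(G)] ≥ n − E[|E(G)|] = 73 − 9/2 = 137/2.
Numerically: ≈ 68.500000.
(This is only a lower bound; the true E[α(G)] may be larger.)

E[α(G)] ≥ 137/2 ≈ 68.500000.


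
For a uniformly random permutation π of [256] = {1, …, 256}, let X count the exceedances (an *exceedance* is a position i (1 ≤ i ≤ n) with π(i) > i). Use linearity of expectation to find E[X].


Write X = Σ_{i=1}^{256} X_i, where X_i = 1_{π(i) > i}.
For each fixed i, π(i) is uniform over {1, …, 256} (marginal of a uniform permutation), so P[π(i) > i] = (n − i)/n. Summing: Σ_{i=1}^{256} (n − i)/n = (0 + 1 + … + 255)/256 = 256(256 − 1)/(2·256) = (256 − 1)/2.
Hence E[X] = Σ_{i=1}^{256} (256 − i)/256 = 255/2 ≈ 127.500000.

E[X] = 255/2 = 127.500000.


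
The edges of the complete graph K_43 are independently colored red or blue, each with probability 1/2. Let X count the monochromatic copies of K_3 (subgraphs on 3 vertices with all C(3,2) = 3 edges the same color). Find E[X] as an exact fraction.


Let X = Σ_S X_S over the C(43, 3) = 12341 subsets S of size 3, where X_S = 1 if the K_3 on S is monochromatic.
For a fixed S, the K_3 on S has C(3, 2) = 3 edges. P[all 3 edges red] = (1/2)^3, and likewise for blue, so P[monochromatic] = 2·(1/2)^3 = 2^{1 − 3} = 1/4.
By linearity: E[X] = C(43, 3) · 2^{1 − 3} = 12341 · 1/4 = 12341/4.
Numerically: E[X] ≈ 3085.25000.

E[X] = C(43,3)·2^(1−C(3,2)) = 12341/4 ≈ 3085.25000.


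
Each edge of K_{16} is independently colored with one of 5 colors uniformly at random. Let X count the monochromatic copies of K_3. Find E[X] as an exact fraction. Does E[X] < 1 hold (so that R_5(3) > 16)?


E[X] = C(16, 3) · 5^{1 − 3} = 560 · 5^{−2} = 560/25.
As a reduced fraction: E[X] = 112/5 ≈ 22.40000.
Is E[X] < 1? NO.
Since E[X] ≥ 1, the first-moment bound is inconclusive at n = 16; it does NOT by itself certify R_5(3) > 16.

E[X] = 112/5 ≈ 22.40000; E[X] ≥ 1; first-moment method inconclusive here.


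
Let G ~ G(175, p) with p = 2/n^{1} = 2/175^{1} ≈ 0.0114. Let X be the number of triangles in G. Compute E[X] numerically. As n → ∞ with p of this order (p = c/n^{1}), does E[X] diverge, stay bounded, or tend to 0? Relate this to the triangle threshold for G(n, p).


Number of potential triangles: C(175, 3) = 877975.
Each occurs with probability p³ ≈ (0.0114)³ ≈ 1.49271e-06.
By linearity: E[X] = C(175, 3)·p³ ≈ 877975 · 1.49271e-06 ≈ 1.311.
Here α = 1, so p = 2/n is exactly at the triangle threshold p ~ 1/n. Asymptotically E[X] → c³/6 = 2³/6 = 4/3 ≈ 1.333, a bounded constant. In this regime the triangle count is asymptotically Poisson(c³/6).

E[X] ≈ 1.311; in regime p = Θ(1/n^{1}) E[X] stays bounded (at the triangle threshold p ~ 1/n).


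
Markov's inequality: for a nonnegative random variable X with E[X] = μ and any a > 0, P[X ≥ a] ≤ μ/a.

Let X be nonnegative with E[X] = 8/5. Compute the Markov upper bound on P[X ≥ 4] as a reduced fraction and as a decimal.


μ = E[X] = 8/5, a = 4.
Markov: P[X ≥ 4] ≤ μ/a = (8/5)/4 = 2/5.
Numerically: ≈ 0.4000.
(Since a = 4 > μ = 1.6000, the bound 2/5 is < 1 and informative.)

P[X ≥ 4] ≤ 2/5 ≈ 0.4000.


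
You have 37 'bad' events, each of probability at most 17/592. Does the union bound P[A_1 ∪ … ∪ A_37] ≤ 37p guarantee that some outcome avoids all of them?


Union bound: P[∪_{i=1}^{37} A_i] ≤ Σ_i P[A_i] ≤ 37·p = 37·(17/592) = 17/16.
Numerically: 17/16 ≈ 1.06250.
Is 17/16 < 1? NO.
Since the bound 17/16 is ≥ 1, the union bound is uninformative here; it does NOT by itself certify existence.

37·p = 17/16 ≈ 1.06250; existence NOT certified by the union bound.


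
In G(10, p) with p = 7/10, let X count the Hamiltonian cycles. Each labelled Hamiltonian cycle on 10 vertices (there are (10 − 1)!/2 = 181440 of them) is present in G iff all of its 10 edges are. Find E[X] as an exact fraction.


K_10 has (10 − 1)!/2 = 181440 labelled Hamiltonian cycles.
For each such Hamiltonian cycle H, let X_H = 1 if all 10 edges of H are present in G. Then P[X_H = 1] = p^{10} = (7/10)^{10} = 282475249/10000000000.
By linearity of expectation: E[X] = Σ_H E[X_H] = 181440 · p^{10} = 181440 · 282475249/10000000000 = 160163466183/31250000.
Numerically: E[X] ≈ 5.13e+03.

E[X] = 181440 · (7/10)^{10} = 160163466183/31250000 ≈ 5.13e+03.


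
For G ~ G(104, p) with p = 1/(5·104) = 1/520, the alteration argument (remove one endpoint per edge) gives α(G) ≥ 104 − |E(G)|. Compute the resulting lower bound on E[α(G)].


E[|E(G)|] = C(104, 2)·p = 5356 · (1/520) = 103/10.
E[α(G)] ≥ n − E[|E(G)|] = 104 − 103/10 = 937/10.
Numerically: ≈ 93.700.
(This is only a lower bound; the true E[α(G)] may be larger.)

E[α(G)] ≥ 937/10 ≈ 93.700.


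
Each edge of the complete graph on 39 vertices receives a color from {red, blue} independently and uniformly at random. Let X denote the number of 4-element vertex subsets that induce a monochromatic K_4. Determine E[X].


Let X = Σ_S X_S over the C(39, 4) = 82251 subsets S of size 4, where X_S = 1 if the K_4 on S is monochromatic.
For a fixed S, the K_4 on S has C(4, 2) = 6 edges. P[all 6 edges red] = (1/2)^6, and likewise for blue, so P[monochromatic] = 2·(1/2)^6 = 2^{1 − 6} = 1/32.
By linearity: E[X] = C(39, 4) · 2^{1 − 6} = 82251 · 1/32 = 82251/32.
Numerically: E[X] ≈ 2570.343750.

E[X] = C(39,4)·2^(1−C(4,2)) = 82251/32 ≈ 2570.343750.


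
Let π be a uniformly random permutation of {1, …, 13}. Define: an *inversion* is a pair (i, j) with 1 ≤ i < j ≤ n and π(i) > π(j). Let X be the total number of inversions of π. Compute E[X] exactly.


Write X = Σ X_I over the C(13, 2) = 78 pairs i < j, with X_I the indicator of one inversion.
There are 78 indicators.
For each fixed pair i < j, the values π(i) and π(j) are two distinct elements of {1, …, 13} in uniformly random order; by symmetry P[π(i) > π(j)] = 1/2.
By linearity: E[X] = 78 · (1/2) = C(13, 2) · (1/2) = 78/2 = 39 ≈ 39.000.

E[X] = 39 = 39.000.


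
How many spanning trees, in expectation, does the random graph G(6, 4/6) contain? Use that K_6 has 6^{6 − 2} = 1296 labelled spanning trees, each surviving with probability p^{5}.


K_6 has 6^{6 − 2} = 1296 labelled spanning trees.
For each such spanning tree H, let X_H = 1 if all 5 edges of H are present in G. Then P[X_H = 1] = p^{5} = (2/3)^{5} = 32/243.
Summing the indicators: E[X] = Σ_H E[X_H] = 1296 · p^{5} = 1296 · 32/243 = 512/3.
Numerically: E[X] ≈ 170.7.

E[X] = 1296 · (2/3)^{5} = 512/3 ≈ 170.7.


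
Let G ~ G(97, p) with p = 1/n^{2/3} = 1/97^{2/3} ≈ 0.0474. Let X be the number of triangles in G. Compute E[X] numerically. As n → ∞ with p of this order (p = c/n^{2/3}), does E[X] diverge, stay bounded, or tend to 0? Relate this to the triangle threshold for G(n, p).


Number of potential triangles: C(97, 3) = 147440.
Each occurs with probability p³ ≈ (0.0474)³ ≈ 1.06281e-04.
By linearity: E[X] = C(97, 3)·p³ ≈ 147440 · 1.06281e-04 ≈ 15.670.
Since α = 2/3 < 1, p = c/n^{2/3} ≫ 1/n is above the triangle threshold p ~ 1/n. Asymptotically E[X] ~ (c³/6)·n^{3(1−α)} = (1³/6)·n^{1} → ∞; triangles are abundant w.h.p.

E[X] ≈ 15.670; in regime p = Θ(1/n^{2/3}) E[X] diverges (above the triangle threshold p ~ 1/n).
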